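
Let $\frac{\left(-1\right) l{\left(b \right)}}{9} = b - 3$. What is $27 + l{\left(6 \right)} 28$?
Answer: $-729$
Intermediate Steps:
$l{\left(b \right)} = 27 - 9 b$ ($l{\left(b \right)} = - 9 \left(b - 3\right) = - 9 \left(-3 + b\right) = 27 - 9 b$)
$27 + l{\left(6 \right)} 28 = 27 + \left(27 - 54\right) 28 = 27 - 756 = -729$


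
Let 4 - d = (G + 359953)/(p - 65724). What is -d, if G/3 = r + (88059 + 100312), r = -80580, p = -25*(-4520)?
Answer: 247111/23638 ≈ 10.454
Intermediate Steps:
p = 113000
G = 323373 (G = 3*(-80580 + (88059 + 100312)) = 3*(-80580 + 188371) = 3*107791 = 323373)
d = -247111/23638 (d = 4 - (323373 + 359953)/(113000 - 65724) = 4 - 683326/47276 = 4 - 1*341663/23638 = 4 - 341663/23638 = -247111/23638 ≈ -10.454)
-d = -1*(-247111/23638) = 247111/23638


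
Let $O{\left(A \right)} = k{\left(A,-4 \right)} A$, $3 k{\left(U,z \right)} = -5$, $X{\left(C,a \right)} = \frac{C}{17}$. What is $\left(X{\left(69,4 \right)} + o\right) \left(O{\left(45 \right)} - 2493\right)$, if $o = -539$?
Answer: $\frac{23353392}{17} \approx 1.3737 \cdot 10^{6}$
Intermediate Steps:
$X{\left(C,a \right)} = \frac{C}{17}$ ($X{\left(C,a \right)} = C \frac{1}{17} = \frac{C}{17}$)
$k{\left(U,z \right)} = - \frac{5}{3}$ ($k{\left(U,z \right)} = \frac{1}{3} \left(-5\right) = - \frac{5}{3}$)
$O{\left(A \right)} = - \frac{5 A}{3}$
$\left(X{\left(69,4 \right)} + o\right) \left(O{\left(45 \right)} - 2493\right) = \left(\frac{1}{17} \cdot 69 - 539\right) \left(\left(- \frac{5}{3}\right) 45 - 2493\right) = \left(\frac{69}{17} - 539\right) \left(-75 - 2493\right) = \left(- \frac{9094}{17}\right) \left(-2568\right) = \frac{23353392}{17}$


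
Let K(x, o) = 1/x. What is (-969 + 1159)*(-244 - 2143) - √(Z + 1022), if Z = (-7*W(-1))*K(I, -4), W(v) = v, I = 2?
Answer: -453530 - √4102/2 ≈ -4.5356e+5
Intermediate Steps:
Z = 7/2 (Z = -7*(-1)/2 = 7*(½) = 7/2 ≈ 3.5000)
(-969 + 1159)*(-244 - 2143) - √(Z + 1022) = (-969 + 1159)*(-244 - 2143) - √(7/2 + 1022) = 190*(-2387) - √(2051/2) = -453530 - √4102/2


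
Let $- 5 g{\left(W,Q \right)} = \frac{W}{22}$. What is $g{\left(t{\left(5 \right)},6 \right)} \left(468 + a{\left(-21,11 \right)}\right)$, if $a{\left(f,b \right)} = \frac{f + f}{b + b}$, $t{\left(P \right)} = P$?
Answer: $- \frac{5127}{242} \approx -21.186$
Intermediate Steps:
$g{\left(W,Q \right)} = - \frac{W}{110}$ ($g{\left(W,Q \right)} = - \frac{W \frac{1}{22}}{5} = - \frac{\frac{1}{22} W}{5} = - \frac{W}{110}$)
$a{\left(f,b \right)} = \frac{f}{b}$ ($a{\left(f,b \right)} = \frac{2 f}{2 b} = 2 f \frac{1}{2 b} = \frac{f}{b}$)
$g{\left(t{\left(5 \right)},6 \right)} \left(468 + a{\left(-21,11 \right)}\right) = \left(- \frac{1}{110}\right) 5 \left(468 - \frac{21}{11}\right) = - \frac{468 - \frac{21}{11}}{22} = \left(- \frac{1}{22}\right) \frac{5127}{11} = - \frac{5127}{242}$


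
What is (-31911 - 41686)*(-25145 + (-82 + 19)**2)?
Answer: 1558490072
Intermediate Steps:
(-31911 - 41686)*(-25145 + (-82 + 19)**2) = -73597*(-25145 + (-63)**2) = -73597*(-25145 + 3969) = -73597*(-21176) = 1558490072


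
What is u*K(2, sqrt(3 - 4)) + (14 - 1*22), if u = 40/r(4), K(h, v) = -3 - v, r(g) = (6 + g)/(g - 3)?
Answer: -20 - 4*I ≈ -20.0 - 4.0*I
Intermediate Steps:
r(g) = (6 + g)/(-3 + g)
u = 4 (u = 40/(((6 + 4)/(-3 + 4))) = 40/((10/1)) = 40/((1*10)) = 40/10 = 40*(1/10) = 4)
u*K(2, sqrt(3 - 4)) + (14 - 1*22) = 4*(-3 - sqrt(3 - 4)) + (14 - 1*22) = 4*(-3 - sqrt(-1)) + (14 - 22) = 4*(-3 - I) - 8 = (-12 - 4*I) - 8 = -20 - 4*I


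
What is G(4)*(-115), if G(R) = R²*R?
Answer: -7360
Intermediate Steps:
G(R) = R³
G(4)*(-115) = 4³*(-115) = 64*(-115) = -7360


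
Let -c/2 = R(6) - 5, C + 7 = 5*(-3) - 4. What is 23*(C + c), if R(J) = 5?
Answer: -598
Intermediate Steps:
C = -26 (C = -7 + (5*(-3) - 4) = -7 + (-15 - 4) = -7 - 19 = -26)
c = 0 (c = -2*(5 - 5) = -2*0 = 0)
23*(C + c) = 23*(-26 + 0) = 23*(-26) = -598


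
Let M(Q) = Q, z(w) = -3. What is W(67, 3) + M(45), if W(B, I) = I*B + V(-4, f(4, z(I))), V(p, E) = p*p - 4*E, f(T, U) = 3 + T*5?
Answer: 170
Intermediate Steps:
f(T, U) = 3 + 5*T
V(p, E) = p² - 4*E
W(B, I) = -76 + B*I (W(B, I) = I*B + ((-4)² - 4*(3 + 5*4)) = B*I + (16 - 4*(3 + 20)) = B*I + (16 - 4*23) = B*I + (16 - 92) = B*I - 76 = -76 + B*I)
W(67, 3) + M(45) = (-76 + 67*3) + 45 = (-76 + 201) + 45 = 125 + 45 = 170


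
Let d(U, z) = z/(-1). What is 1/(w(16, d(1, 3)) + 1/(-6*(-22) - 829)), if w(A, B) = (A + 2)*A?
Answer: 697/200735 ≈ 0.0034722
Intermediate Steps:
d(U, z) = -z (d(U, z) = z*(-1) = -z)
w(A, B) = A*(2 + A) (w(A, B) = (2 + A)*A = A*(2 + A))
1/(w(16, d(1, 3)) + 1/(-6*(-22) - 829)) = 1/(16*(2 + 16) + 1/(-6*(-22) - 829)) = 1/(16*18 + 1/(132 - 829)) = 1/(288 + 1/(-697)) = 1/(288 - 1/697) = 1/(200735/697) = 697/200735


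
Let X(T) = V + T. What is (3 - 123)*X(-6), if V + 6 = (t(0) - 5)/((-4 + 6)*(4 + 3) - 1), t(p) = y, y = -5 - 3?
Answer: 1560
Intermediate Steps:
y = -8
t(p) = -8
V = -7 (V = -6 + (-8 - 5)/((-4 + 6)*(4 + 3) - 1) = -6 - 13/(2*7 - 1) = -6 - 13/(14 - 1) = -6 - 13/13 = -6 - 13*1/13 = -6 - 1 = -7)
X(T) = -7 + T
(3 - 123)*X(-6) = (3 - 123)*(-7 - 6) = -120*(-13) = 1560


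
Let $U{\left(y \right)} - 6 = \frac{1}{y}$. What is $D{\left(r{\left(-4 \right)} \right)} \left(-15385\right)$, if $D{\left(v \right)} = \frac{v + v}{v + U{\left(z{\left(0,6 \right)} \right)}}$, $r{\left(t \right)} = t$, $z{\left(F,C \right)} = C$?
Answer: $\frac{738480}{13} \approx 56806.0$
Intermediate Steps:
$U{\left(y \right)} = 6 + \frac{1}{y}$
$D{\left(v \right)} = \frac{2 v}{\frac{37}{6} + v}$ ($D{\left(v \right)} = \frac{v + v}{v + \left(6 + \frac{1}{6}\right)} = \frac{2 v}{v + \left(6 + \frac{1}{6}\right)} = \frac{2 v}{v + \frac{37}{6}} = \frac{2 v}{\frac{37}{6} + v}$)
$D{\left(r{\left(-4 \right)} \right)} \left(-15385\right) = 12 \left(-4\right) \frac{1}{37 + 6 \left(-4\right)} \left(-15385\right) = 12 \left(-4\right) \frac{1}{37 - 24} \left(-15385\right) = 12 \left(-4\right) \frac{1}{13} \left(-15385\right) = \left(- \frac{48}{13}\right) \left(-15385\right) = \frac{738480}{13}$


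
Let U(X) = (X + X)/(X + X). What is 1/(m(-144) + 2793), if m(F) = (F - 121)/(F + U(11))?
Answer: 143/399664 ≈ 0.00035780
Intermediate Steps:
U(X) = 1 (U(X) = (2*X)/((2*X)) = (2*X)*(1/(2*X)) = 1)
m(F) = (-121 + F)/(1 + F) (m(F) = (F - 121)/(F + 1) = (-121 + F)/(1 + F))
1/(m(-144) + 2793) = 1/((-121 - 144)/(1 - 144) + 2793) = 1/(-265/(-143) + 2793) = 1/(-1/143*(-265) + 2793) = 1/(265/143 + 2793) = 1/(399664/143) = 143/399664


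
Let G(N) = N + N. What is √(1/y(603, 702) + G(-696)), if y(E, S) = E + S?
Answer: I*√263401055/435 ≈ 37.31*I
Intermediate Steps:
G(N) = 2*N
√(1/y(603, 702) + G(-696)) = √(1/(603 + 702) + 2*(-696)) = √(1/1305 - 1392) = √(-1816559/1305) = I*√263401055/435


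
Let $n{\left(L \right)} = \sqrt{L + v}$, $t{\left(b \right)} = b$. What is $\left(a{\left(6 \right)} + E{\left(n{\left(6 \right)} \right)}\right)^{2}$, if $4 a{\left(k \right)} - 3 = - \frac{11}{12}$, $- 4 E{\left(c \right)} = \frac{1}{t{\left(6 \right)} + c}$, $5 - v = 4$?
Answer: $\frac{427417}{1937664} + \frac{653 \sqrt{7}}{80736} \approx 0.24198$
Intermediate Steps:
$v = 1$ ($v = 5 - 4 = 1$)
$n{\left(L \right)} = \sqrt{1 + L}$ ($n{\left(L \right)} = \sqrt{L + 1} = \sqrt{1 + L}$)
$E{\left(c \right)} = - \frac{1}{4 \left(6 + c\right)}$
$a{\left(k \right)} = \frac{25}{48}$ ($a{\left(k \right)} = \frac{3}{4} + \frac{\left(-11\right) \frac{1}{12}}{4} = \frac{3}{4} + \frac{1}{4} \left(- \frac{11}{12}\right) = \frac{3}{4} - \frac{11}{48} = \frac{25}{48}$)
$\left(a{\left(6 \right)} + E{\left(n{\left(6 \right)} \right)}\right)^{2} = \left(\frac{25}{48} - \frac{1}{24 + 4 \sqrt{1 + 6}}\right)^{2} = \left(\frac{25}{48} - \frac{1}{24 + 4 \sqrt{7}}\right)^{2}$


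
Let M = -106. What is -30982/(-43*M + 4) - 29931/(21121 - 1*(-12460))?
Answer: -588475882/76598261 ≈ -7.6826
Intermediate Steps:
-30982/(-43*M + 4) - 29931/(21121 - 1*(-12460)) = -30982/(-43*(-106) + 4) - 29931/(21121 - 1*(-12460)) = -30982/(4558 + 4) - 29931/(21121 + 12460) = -30982/4562 - 29931/33581 = -30982*1/4562 - 29931*1/33581 = -15491/2281 - 29931/33581 = -588475882/76598261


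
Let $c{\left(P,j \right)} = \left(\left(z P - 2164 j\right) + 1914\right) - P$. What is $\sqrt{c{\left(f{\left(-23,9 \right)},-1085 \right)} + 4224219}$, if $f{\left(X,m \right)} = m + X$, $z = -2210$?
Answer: $143 \sqrt{323} \approx 2570.0$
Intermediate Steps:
$f{\left(X,m \right)} = X + m$
$c{\left(P,j \right)} = 1914 - 2211 P - 2164 j$ ($c{\left(P,j \right)} = \left(\left(- 2210 P - 2164 j\right) + 1914\right) - P = \left(1914 - 2210 P - 2164 j\right) - P = 1914 - 2211 P - 2164 j$)
$\sqrt{c{\left(f{\left(-23,9 \right)},-1085 \right)} + 4224219} = \sqrt{\left(1914 - 2211 \left(-23 + 9\right) - -2347940\right) + 4224219} = \sqrt{\left(1914 - -30954 + 2347940\right) + 4224219} = \sqrt{\left(1914 + 30954 + 2347940\right) + 4224219} = \sqrt{2380808 + 4224219} = \sqrt{6605027} = 143 \sqrt{323}$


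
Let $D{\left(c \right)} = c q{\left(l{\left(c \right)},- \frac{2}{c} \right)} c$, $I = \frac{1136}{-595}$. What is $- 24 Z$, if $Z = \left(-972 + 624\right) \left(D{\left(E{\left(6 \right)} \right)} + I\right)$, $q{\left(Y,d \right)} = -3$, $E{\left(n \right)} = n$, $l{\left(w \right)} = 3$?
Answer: $- \frac{546187392}{595} \approx -9.1796 \cdot 10^{5}$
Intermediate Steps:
$I = - \frac{1136}{595}$ ($I = 1136 \left(- \frac{1}{595}\right) = - \frac{1136}{595} \approx -1.9092$)
$D{\left(c \right)} = - 3 c^{2}$ ($D{\left(c \right)} = c \left(-3\right) c = - 3 c c = - 3 c^{2}$)
$Z = \frac{22757808}{595}$ ($Z = \left(-972 + 624\right) \left(- 3 \cdot 6^{2} - \frac{1136}{595}\right) = - 348 \left(\left(-3\right) 36 - \frac{1136}{595}\right) = - 348 \left(-108 - \frac{1136}{595}\right) = \left(-348\right) \left(- \frac{65396}{595}\right) = \frac{22757808}{595} \approx 38248.0$)
$- 24 Z = \left(-24\right) \frac{22757808}{595} = - \frac{546187392}{595}$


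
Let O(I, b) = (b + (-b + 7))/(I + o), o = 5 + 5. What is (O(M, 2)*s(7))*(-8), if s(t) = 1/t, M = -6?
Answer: -2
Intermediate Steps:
o = 10
O(I, b) = 7/(10 + I) (O(I, b) = (b + (-b + 7))/(I + 10) = (b + (7 - b))/(10 + I) = 7/(10 + I))
(O(M, 2)*s(7))*(-8) = ((7/(10 - 6))/7)*(-8) = ((7/4)*(⅐))*(-8) = (¼)*(-8) = -2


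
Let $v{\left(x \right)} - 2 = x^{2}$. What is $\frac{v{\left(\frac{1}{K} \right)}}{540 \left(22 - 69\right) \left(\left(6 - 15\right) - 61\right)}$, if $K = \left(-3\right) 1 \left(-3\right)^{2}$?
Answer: $\frac{1459}{1295141400} \approx 1.1265 \cdot 10^{-6}$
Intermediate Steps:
$K = -27$ ($K = \left(-3\right) 9 = -27$)
$v{\left(x \right)} = 2 + x^{2}$
$\frac{v{\left(\frac{1}{K} \right)}}{540 \left(22 - 69\right) \left(\left(6 - 15\right) - 61\right)} = \frac{2 + \left(\frac{1}{-27}\right)^{2}}{540 \left(22 - 69\right) \left(\left(6 - 15\right) - 61\right)} = \frac{2 + \left(- \frac{1}{27}\right)^{2}}{540 \left(- 47 \left(\left(6 - 15\right) - 61\right)\right)} = \frac{2 + \frac{1}{729}}{540 \left(- 47 \left(-9 - 61\right)\right)} = \frac{1459}{729 \cdot 540 \left(\left(-47\right) \left(-70\right)\right)} = \frac{1459}{729 \cdot 540 \cdot 3290} = \frac{1459}{729 \cdot 1776600} = \frac{1459}{729} \cdot \frac{1}{1776600} = \frac{1459}{1295141400}$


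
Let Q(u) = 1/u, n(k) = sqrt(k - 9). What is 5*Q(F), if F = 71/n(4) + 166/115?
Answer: 95450/13361001 + 938975*I*sqrt(5)/13361001 ≈ 0.0071439 + 0.15714*I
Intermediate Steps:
n(k) = sqrt(-9 + k)
F = 166/115 - 71*I*sqrt(5)/5 (F = 71/(sqrt(-9 + 4)) + 166/115 = 71/(sqrt(-5)) + 166*(1/115) = 71/((I*sqrt(5))) + 166/115 = 71*(-I*sqrt(5)/5) + 166/115 = -71*I*sqrt(5)/5 + 166/115 = 166/115 - 71*I*sqrt(5)/5 ≈ 1.4435 - 31.752*I)
5*Q(F) = 5/(166/115 - 71*I*sqrt(5)/5)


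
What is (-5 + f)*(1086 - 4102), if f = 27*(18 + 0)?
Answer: -1450696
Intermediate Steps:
f = 486 (f = 27*18 = 486)
(-5 + f)*(1086 - 4102) = (-5 + 486)*(1086 - 4102) = 481*(-3016) = -1450696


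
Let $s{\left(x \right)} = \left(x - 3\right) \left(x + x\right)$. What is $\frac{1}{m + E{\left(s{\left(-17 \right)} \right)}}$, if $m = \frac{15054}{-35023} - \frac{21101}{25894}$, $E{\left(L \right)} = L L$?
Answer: $\frac{906885562}{419342755040201} \approx 2.1626 \cdot 10^{-6}$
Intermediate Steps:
$s{\left(x \right)} = 2 x \left(-3 + x\right)$ ($s{\left(x \right)} = \left(-3 + x\right) 2 x = 2 x \left(-3 + x\right)$)
$E{\left(L \right)} = L^{2}$
$m = - \frac{1128828599}{906885562}$ ($m = 15054 \left(- \frac{1}{35023}\right) - \frac{21101}{25894} = - \frac{15054}{35023} - \frac{21101}{25894} = - \frac{1128828599}{906885562} \approx -1.2447$)
$\frac{1}{m + E{\left(s{\left(-17 \right)} \right)}} = \frac{1}{- \frac{1128828599}{906885562} + \left(2 \left(-17\right) \left(-3 - 17\right)\right)^{2}} = \frac{1}{- \frac{1128828599}{906885562} + \left(2 \left(-17\right) \left(-20\right)\right)^{2}} = \frac{1}{- \frac{1128828599}{906885562} + 680^{2}} = \frac{1}{- \frac{1128828599}{906885562} + 462400} = \frac{1}{\frac{419342755040201}{906885562}} = \frac{906885562}{419342755040201}$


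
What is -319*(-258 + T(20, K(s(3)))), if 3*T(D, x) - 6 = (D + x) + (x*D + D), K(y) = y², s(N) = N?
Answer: 171941/3 ≈ 57314.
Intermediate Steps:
T(D, x) = 2 + x/3 + 2*D/3 + D*x/3 (T(D, x) = 2 + ((D + x) + (x*D + D))/3 = 2 + ((D + x) + (D*x + D))/3 = 2 + ((D + x) + (D + D*x))/3 = 2 + (x + 2*D + D*x)/3 = 2 + (x/3 + 2*D/3 + D*x/3) = 2 + x/3 + 2*D/3 + D*x/3)
-319*(-258 + T(20, K(s(3)))) = -319*(-258 + (2 + (⅓)*3² + (⅔)*20 + (⅓)*20*3²)) = -319*(-258 + (2 + (⅓)*9 + 40/3 + (⅓)*20*9)) = -319*(-258 + (2 + 3 + 40/3 + 60)) = -319*(-258 + 235/3) = -319*(-539/3) = 171941/3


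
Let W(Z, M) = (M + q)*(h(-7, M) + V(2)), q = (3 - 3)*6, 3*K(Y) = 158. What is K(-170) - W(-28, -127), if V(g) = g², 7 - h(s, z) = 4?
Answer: 2825/3 ≈ 941.67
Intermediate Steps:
K(Y) = 158/3 (K(Y) = (⅓)*158 = 158/3)
h(s, z) = 3 (h(s, z) = 7 - 1*4 = 7 - 4 = 3)
q = 0 (q = 0*6 = 0)
W(Z, M) = 7*M (W(Z, M) = (M + 0)*(3 + 2²) = M*(3 + 4) = M*7 = 7*M)
K(-170) - W(-28, -127) = 158/3 - 7*(-127) = 158/3 - 1*(-889) = 158/3 + 889 = 2825/3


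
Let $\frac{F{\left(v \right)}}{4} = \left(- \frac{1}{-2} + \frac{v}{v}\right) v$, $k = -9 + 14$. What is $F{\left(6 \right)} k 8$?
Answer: $1440$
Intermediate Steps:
$k = 5$
$F{\left(v \right)} = 6 v$ ($F{\left(v \right)} = 4 \left(- \frac{1}{-2} + \frac{v}{v}\right) v = 4 \left(\left(-1\right) \left(- \frac{1}{2}\right) + 1\right) v = 4 \left(\frac{1}{2} + 1\right) v = 4 \frac{3 v}{2} = 6 v$)
$F{\left(6 \right)} k 8 = 6 \cdot 6 \cdot 5 \cdot 8 = 36 \cdot 5 \cdot 8 = 180 \cdot 8 = 1440$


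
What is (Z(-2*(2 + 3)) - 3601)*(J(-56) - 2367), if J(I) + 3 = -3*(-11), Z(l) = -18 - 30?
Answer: 8527713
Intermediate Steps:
Z(l) = -48
J(I) = 30 (J(I) = -3 - 3*(-11) = -3 + 33 = 30)
(Z(-2*(2 + 3)) - 3601)*(J(-56) - 2367) = (-48 - 3601)*(30 - 2367) = -3649*(-2337) = 8527713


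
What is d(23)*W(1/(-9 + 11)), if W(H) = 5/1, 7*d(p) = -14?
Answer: -10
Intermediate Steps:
d(p) = -2 (d(p) = (1/7)*(-14) = -2)
W(H) = 5 (W(H) = 5*1 = 5)
d(23)*W(1/(-9 + 11)) = -2*5 = -10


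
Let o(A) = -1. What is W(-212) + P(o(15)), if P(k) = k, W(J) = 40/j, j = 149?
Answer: -109/149 ≈ -0.73154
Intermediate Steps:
W(J) = 40/149
W(-212) + P(o(15)) = 40/149 - 1 = -109/149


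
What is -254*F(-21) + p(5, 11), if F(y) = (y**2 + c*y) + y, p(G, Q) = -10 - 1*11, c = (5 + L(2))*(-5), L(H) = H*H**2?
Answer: -453411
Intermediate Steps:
L(H) = H**3
c = -65 (c = (5 + 2**3)*(-5) = (5 + 8)*(-5) = 13*(-5) = -65)
p(G, Q) = -21 (p(G, Q) = -10 - 11 = -21)
F(y) = y**2 - 64*y (F(y) = (y**2 - 65*y) + y = y**2 - 64*y)
-254*F(-21) + p(5, 11) = -(-5334)*(-64 - 21) - 21 = -(-5334)*(-85) - 21 = -254*1785 - 21 = -453390 - 21 = -453411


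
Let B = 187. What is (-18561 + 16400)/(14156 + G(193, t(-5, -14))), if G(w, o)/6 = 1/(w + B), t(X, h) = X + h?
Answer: -410590/2689643 ≈ -0.15266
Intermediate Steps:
G(w, o) = 6/(187 + w) (G(w, o) = 6/(w + 187) = 6/(187 + w))
(-18561 + 16400)/(14156 + G(193, t(-5, -14))) = (-18561 + 16400)/(14156 + 6/(187 + 193)) = -2161/(14156 + 6/380) = -2161/(14156 + 6*(1/380)) = -2161/(14156 + 3/190) = -2161/2689643/190 = -2161*190/2689643 = -410590/2689643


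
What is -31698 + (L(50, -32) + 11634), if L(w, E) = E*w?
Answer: -21664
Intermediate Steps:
-31698 + (L(50, -32) + 11634) = -31698 + (-32*50 + 11634) = -31698 + (-1600 + 11634) = -31698 + 10034 = -21664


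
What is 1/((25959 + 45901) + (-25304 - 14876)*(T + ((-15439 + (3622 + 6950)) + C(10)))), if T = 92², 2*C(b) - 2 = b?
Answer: -1/144696680 ≈ -6.9110e-9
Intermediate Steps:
C(b) = 1 + b/2
T = 8464
1/((25959 + 45901) + (-25304 - 14876)*(T + ((-15439 + (3622 + 6950)) + C(10)))) = 1/((25959 + 45901) + (-25304 - 14876)*(8464 + ((-15439 + (3622 + 6950)) + (1 + (½)*10)))) = 1/(71860 - 40180*(8464 + ((-15439 + 10572) + (1 + 5)))) = 1/(71860 - 40180*(8464 + (-4867 + 6))) = 1/(71860 - 40180*(8464 - 4861)) = 1/(71860 - 40180*3603) = 1/(71860 - 144768540) = 1/(-144696680) = -1/144696680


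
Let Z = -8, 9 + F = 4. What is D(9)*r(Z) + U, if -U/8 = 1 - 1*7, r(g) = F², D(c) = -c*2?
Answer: -402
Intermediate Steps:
D(c) = -2*c
F = -5 (F = -9 + 4 = -5)
r(g) = 25 (r(g) = (-5)² = 25)
U = 48 (U = -8*(1 - 1*7) = -8*(1 - 7) = -8*(-6) = 48)
D(9)*r(Z) + U = -2*9*25 + 48 = -18*25 + 48 = -450 + 48 = -402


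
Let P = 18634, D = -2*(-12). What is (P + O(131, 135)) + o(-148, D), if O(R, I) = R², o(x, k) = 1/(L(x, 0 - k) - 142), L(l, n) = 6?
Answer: 4868119/136 ≈ 35795.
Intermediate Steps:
D = 24
o(x, k) = -1/136 (o(x, k) = 1/(6 - 142) = 1/(-136) = -1/136)
(P + O(131, 135)) + o(-148, D) = (18634 + 131²) - 1/136 = (18634 + 17161) - 1/136 = 35795 - 1/136 = 4868119/136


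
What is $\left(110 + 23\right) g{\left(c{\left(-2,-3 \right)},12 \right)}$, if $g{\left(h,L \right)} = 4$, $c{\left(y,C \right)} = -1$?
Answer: $532$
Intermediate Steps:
$\left(110 + 23\right) g{\left(c{\left(-2,-3 \right)},12 \right)} = \left(110 + 23\right) 4 = 133 \cdot 4 = 532$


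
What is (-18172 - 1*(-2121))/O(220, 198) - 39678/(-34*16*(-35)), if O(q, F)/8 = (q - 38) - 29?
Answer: -1302121/85680 ≈ -15.197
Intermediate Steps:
O(q, F) = -536 + 8*q (O(q, F) = 8*((q - 38) - 29) = 8*((-38 + q) - 29) = 8*(-67 + q) = -536 + 8*q)
(-18172 - 1*(-2121))/O(220, 198) - 39678/(-34*16*(-35)) = (-18172 - 1*(-2121))/(-536 + 8*220) - 39678/(-34*16*(-35)) = (-18172 + 2121)/(-536 + 1760) - 39678/((-544*(-35))) = -16051/1224 - 39678/19040 = -16051*1/1224 - 39678*1/19040 = -16051/1224 - 1167/560 = -1302121/85680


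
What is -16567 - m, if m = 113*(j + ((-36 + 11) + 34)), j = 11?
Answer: -18827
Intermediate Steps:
m = 2260 (m = 113*(11 + ((-36 + 11) + 34)) = 113*(11 + (-25 + 34)) = 113*(11 + 9) = 113*20 = 2260)
-16567 - m = -16567 - 1*2260 = -16567 - 2260 = -18827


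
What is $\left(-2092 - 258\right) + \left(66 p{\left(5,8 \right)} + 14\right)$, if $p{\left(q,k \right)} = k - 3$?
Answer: $-2006$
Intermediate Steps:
$p{\left(q,k \right)} = -3 + k$
$\left(-2092 - 258\right) + \left(66 p{\left(5,8 \right)} + 14\right) = \left(-2092 - 258\right) + \left(66 \left(-3 + 8\right) + 14\right) = \left(-2092 - 258\right) + \left(66 \cdot 5 + 14\right) = -2350 + \left(330 + 14\right) = -2350 + 344 = -2006$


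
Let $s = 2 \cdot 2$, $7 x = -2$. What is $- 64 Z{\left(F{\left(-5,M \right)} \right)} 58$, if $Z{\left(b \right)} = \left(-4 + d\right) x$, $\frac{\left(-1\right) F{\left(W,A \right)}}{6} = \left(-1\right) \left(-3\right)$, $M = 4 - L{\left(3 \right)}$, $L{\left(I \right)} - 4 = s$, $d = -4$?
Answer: $- \frac{59392}{7} \approx -8484.6$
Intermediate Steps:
$x = - \frac{2}{7}$ ($x = \frac{1}{7} \left(-2\right) = - \frac{2}{7} \approx -0.28571$)
$s = 4$
$L{\left(I \right)} = 8$ ($L{\left(I \right)} = 4 + 4 = 8$)
$M = -4$ ($M = 4 - 8 = -4$)
$F{\left(W,A \right)} = -18$ ($F{\left(W,A \right)} = - 6 \left(\left(-1\right) \left(-3\right)\right) = \left(-6\right) 3 = -18$)
$Z{\left(b \right)} = \frac{16}{7}$ ($Z{\left(b \right)} = \left(-4 - 4\right) \left(- \frac{2}{7}\right) = \left(-8\right) \left(- \frac{2}{7}\right) = \frac{16}{7}$)
$- 64 Z{\left(F{\left(-5,M \right)} \right)} 58 = \left(-64\right) \frac{16}{7} \cdot 58 = \left(- \frac{1024}{7}\right) 58 = - \frac{59392}{7}$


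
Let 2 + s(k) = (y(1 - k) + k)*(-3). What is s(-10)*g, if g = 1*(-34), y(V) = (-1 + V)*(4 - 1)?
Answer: 2108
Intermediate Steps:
y(V) = -3 + 3*V (y(V) = (-1 + V)*3 = -3 + 3*V)
s(k) = -2 + 6*k (s(k) = -2 + ((-3 + 3*(1 - k)) + k)*(-3) = -2 + ((-3 + (3 - 3*k)) + k)*(-3) = -2 + (-3*k + k)*(-3) = -2 - 2*k*(-3) = -2 + 6*k)
g = -34
s(-10)*g = (-2 + 6*(-10))*(-34) = (-2 - 60)*(-34) = -62*(-34) = 2108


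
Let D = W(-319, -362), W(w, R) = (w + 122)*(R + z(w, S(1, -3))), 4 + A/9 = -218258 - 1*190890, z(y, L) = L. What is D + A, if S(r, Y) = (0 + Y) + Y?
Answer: -3609872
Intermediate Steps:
S(r, Y) = 2*Y (S(r, Y) = Y + Y = 2*Y)
A = -3682368 (A = -36 + 9*(-218258 - 1*190890) = -36 + 9*(-218258 - 190890) = -36 + 9*(-409148) = -36 - 3682332 = -3682368)
W(w, R) = (-6 + R)*(122 + w) (W(w, R) = (w + 122)*(R + 2*(-3)) = (122 + w)*(R - 6) = (122 + w)*(-6 + R) = (-6 + R)*(122 + w))
D = 72496 (D = -732 - 6*(-319) + 122*(-362) - 362*(-319) = -732 + 1914 - 44164 + 115478 = 72496)
D + A = 72496 - 3682368 = -3609872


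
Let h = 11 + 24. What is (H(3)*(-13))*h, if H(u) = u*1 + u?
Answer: -2730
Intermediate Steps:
H(u) = 2*u (H(u) = u + u = 2*u)
h = 35
(H(3)*(-13))*h = ((2*3)*(-13))*35 = (6*(-13))*35 = -78*35 = -2730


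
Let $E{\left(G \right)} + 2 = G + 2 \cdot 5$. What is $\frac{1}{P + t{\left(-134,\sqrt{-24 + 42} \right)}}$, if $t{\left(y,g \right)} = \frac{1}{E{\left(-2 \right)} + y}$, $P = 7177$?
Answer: $\frac{128}{918655} \approx 0.00013933$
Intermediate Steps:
$E{\left(G \right)} = 8 + G$ ($E{\left(G \right)} = -2 + \left(G + 2 \cdot 5\right) = -2 + \left(G + 10\right) = -2 + \left(10 + G\right) = 8 + G$)
$t{\left(y,g \right)} = \frac{1}{6 + y}$ ($t{\left(y,g \right)} = \frac{1}{\left(8 - 2\right) + y} = \frac{1}{6 + y}$)
$\frac{1}{P + t{\left(-134,\sqrt{-24 + 42} \right)}} = \frac{1}{7177 + \frac{1}{6 - 134}} = \frac{1}{7177 + \frac{1}{-128}} = \frac{1}{7177 - \frac{1}{128}} = \frac{1}{\frac{918655}{128}} = \frac{128}{918655}$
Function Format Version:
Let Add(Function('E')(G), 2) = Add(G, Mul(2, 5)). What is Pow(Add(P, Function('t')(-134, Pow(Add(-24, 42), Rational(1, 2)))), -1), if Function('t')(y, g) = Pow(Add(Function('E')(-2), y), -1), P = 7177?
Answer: Rational(128, 918655) ≈ 0.00013933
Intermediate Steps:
Function('E')(G) = Add(8, G) (Function('E')(G) = Add(-2, Add(G, Mul(2, 5))) = Add(-2, Add(G, 10)) = Add(-2, Add(10, G)) = Add(8, G))
Function('t')(y, g) = Pow(Add(6, y), -1) (Function('t')(y, g) = Pow(Add(Add(8, -2), y), -1) = Pow(Add(6, y), -1))
Pow(Add(P, Function('t')(-134, Pow(Add(-24, 42), Rational(1, 2)))), -1) = Pow(Add(7177, Pow(Add(6, -134), -1)), -1) = Pow(Add(7177, Pow(-128, -1)), -1) = Pow(Add(7177, Rational(-1, 128)), -1) = Pow(Rational(918655, 128), -1) = Rational(128, 918655)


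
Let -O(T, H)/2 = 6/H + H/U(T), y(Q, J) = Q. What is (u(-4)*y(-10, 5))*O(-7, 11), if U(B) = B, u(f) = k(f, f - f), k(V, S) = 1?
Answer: -1580/77 ≈ -20.519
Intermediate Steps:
u(f) = 1
O(T, H) = -12/H - 2*H/T (O(T, H) = -2*(6/H + H/T) = -12/H - 2*H/T)
(u(-4)*y(-10, 5))*O(-7, 11) = (1*(-10))*(-12/11 - 2*11/(-7)) = -10*(-12*1/11 - 2*11*(-1/7)) = -10*(-12/11 + 22/7) = -10*158/77 = -1580/77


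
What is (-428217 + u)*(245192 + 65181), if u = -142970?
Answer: -177281022751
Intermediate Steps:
(-428217 + u)*(245192 + 65181) = (-428217 - 142970)*(245192 + 65181) = -571187*310373 = -177281022751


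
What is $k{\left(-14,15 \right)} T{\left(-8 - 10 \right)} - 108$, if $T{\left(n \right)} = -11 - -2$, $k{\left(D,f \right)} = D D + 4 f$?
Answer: $-2412$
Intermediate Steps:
$k{\left(D,f \right)} = D^{2} + 4 f$
$T{\left(n \right)} = -9$ ($T{\left(n \right)} = -11 + 2 = -9$)
$k{\left(-14,15 \right)} T{\left(-8 - 10 \right)} - 108 = \left(\left(-14\right)^{2} + 4 \cdot 15\right) \left(-9\right) - 108 = \left(196 + 60\right) \left(-9\right) - 108 = 256 \left(-9\right) - 108 = -2304 - 108 = -2412$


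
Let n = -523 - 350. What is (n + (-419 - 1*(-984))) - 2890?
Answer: -3198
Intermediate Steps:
n = -873
(n + (-419 - 1*(-984))) - 2890 = (-873 + (-419 - 1*(-984))) - 2890 = (-873 + (-419 + 984)) - 2890 = (-873 + 565) - 2890 = -308 - 2890 = -3198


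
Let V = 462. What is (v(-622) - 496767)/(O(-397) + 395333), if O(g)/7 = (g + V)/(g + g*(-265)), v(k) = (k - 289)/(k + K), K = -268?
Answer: -23168946562476/18438157375955 ≈ -1.2566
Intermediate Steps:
v(k) = (-289 + k)/(-268 + k) (v(k) = (k - 289)/(k - 268) = (-289 + k)/(-268 + k))
O(g) = -7*(462 + g)/(264*g) (O(g) = 7*((g + 462)/(g + g*(-265))) = 7*((462 + g)/(g - 265*g)) = 7*((462 + g)/((-264*g))) = 7*((462 + g)*(-1/(264*g))) = 7*(-(462 + g)/(264*g)) = -7*(462 + g)/(264*g))
(v(-622) - 496767)/(O(-397) + 395333) = ((-289 - 622)/(-268 - 622) - 496767)/((7/264)*(-462 - 1*(-397))/(-397) + 395333) = (-911/(-890) - 496767)/((7/264)*(-1/397)*(-462 + 397) + 395333) = (-1/890*(-911) - 496767)/((7/264)*(-1/397)*(-65) + 395333) = (911/890 - 496767)/(455/104808 + 395333) = -442121719/(890*41434061519/104808) = -442121719/890*104808/41434061519 = -23168946562476/18438157375955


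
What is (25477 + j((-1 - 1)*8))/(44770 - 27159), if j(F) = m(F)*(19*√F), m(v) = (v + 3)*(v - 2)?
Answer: 25477/17611 + 17784*I/17611 ≈ 1.4467 + 1.0098*I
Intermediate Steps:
m(v) = (-2 + v)*(3 + v) (m(v) = (3 + v)*(-2 + v) = (-2 + v)*(3 + v))
j(F) = 19*√F*(-6 + F + F²) (j(F) = (-6 + F + F²)*(19*√F) = 19*√F*(-6 + F + F²))
(25477 + j((-1 - 1)*8))/(44770 - 27159) = (25477 + 19*√((-1 - 1)*8)*(-6 + (-1 - 1)*8 + ((-1 - 1)*8)²))/(44770 - 27159) = (25477 + 19*√(-2*8)*(-6 - 2*8 + (-2*8)²))/17611 = (25477 + 19*√(-16)*(-6 - 16 + (-16)²))*(1/17611) = (25477 + 19*(4*I)*(-6 - 16 + 256))*(1/17611) = (25477 + 19*(4*I)*234)*(1/17611) = (25477 + 17784*I)*(1/17611) = 25477/17611 + 17784*I/17611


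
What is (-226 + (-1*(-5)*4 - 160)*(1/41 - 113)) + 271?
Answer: 650325/41 ≈ 15862.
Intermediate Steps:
(-226 + (-1*(-5)*4 - 160)*(1/41 - 113)) + 271 = (-226 + (5*4 - 160)*(1/41 - 113)) + 271 = (-226 + (20 - 160)*(-4632/41)) + 271 = (-226 - 140*(-4632/41)) + 271 = (-226 + 648480/41) + 271 = 639214/41 + 271 = 650325/41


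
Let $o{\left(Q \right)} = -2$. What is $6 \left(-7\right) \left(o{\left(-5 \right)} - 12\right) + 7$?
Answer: $595$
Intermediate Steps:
$6 \left(-7\right) \left(o{\left(-5 \right)} - 12\right) + 7 = 6 \left(-7\right) \left(-2 - 12\right) + 7 = \left(-42\right) \left(-14\right) + 7 = 588 + 7 = 595$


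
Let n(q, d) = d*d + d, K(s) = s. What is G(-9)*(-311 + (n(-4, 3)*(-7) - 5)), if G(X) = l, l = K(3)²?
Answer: -3600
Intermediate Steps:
n(q, d) = d + d² (n(q, d) = d² + d = d + d²)
l = 9 (l = 3² = 9)
G(X) = 9
G(-9)*(-311 + (n(-4, 3)*(-7) - 5)) = 9*(-311 + ((3*(1 + 3))*(-7) - 5)) = 9*(-311 + ((3*4)*(-7) - 5)) = 9*(-311 + (12*(-7) - 5)) = 9*(-311 + (-84 - 5)) = 9*(-311 - 89) = 9*(-400) = -3600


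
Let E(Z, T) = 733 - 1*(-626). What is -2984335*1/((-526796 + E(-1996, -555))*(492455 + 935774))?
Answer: 2984335/750444361073 ≈ 3.9768e-6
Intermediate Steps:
E(Z, T) = 1359 (E(Z, T) = 733 + 626 = 1359)
-2984335*1/((-526796 + E(-1996, -555))*(492455 + 935774)) = -2984335*1/((-526796 + 1359)*(492455 + 935774)) = -2984335/(1428229*(-525437)) = -2984335/(-750444361073) = -2984335*(-1/750444361073) = 2984335/750444361073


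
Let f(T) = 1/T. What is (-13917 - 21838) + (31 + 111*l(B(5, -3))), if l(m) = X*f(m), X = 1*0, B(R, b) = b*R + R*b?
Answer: -35724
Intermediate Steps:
B(R, b) = 2*R*b (B(R, b) = R*b + R*b = 2*R*b)
X = 0
l(m) = 0 (l(m) = 0/m = 0)
(-13917 - 21838) + (31 + 111*l(B(5, -3))) = (-13917 - 21838) + (31 + 111*0) = -35755 + (31 + 0) = -35755 + 31 = -35724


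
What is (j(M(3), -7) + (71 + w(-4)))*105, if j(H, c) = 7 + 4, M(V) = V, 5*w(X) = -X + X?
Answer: 8610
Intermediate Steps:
w(X) = 0 (w(X) = (-X + X)/5 = (⅕)*0 = 0)
j(H, c) = 11
(j(M(3), -7) + (71 + w(-4)))*105 = (11 + (71 + 0))*105 = (11 + 71)*105 = 82*105 = 8610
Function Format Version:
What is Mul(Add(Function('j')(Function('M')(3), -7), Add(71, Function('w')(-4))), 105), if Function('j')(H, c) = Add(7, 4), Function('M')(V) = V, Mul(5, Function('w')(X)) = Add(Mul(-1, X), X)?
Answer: 8610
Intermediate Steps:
Function('w')(X) = 0 (Function('w')(X) = Mul(Rational(1, 5), Add(Mul(-1, X), X)) = Mul(Rational(1, 5), 0) = 0)
Function('j')(H, c) = 11
Mul(Add(Function('j')(Function('M')(3), -7), Add(71, Function('w')(-4))), 105) = Mul(Add(11, Add(71, 0)), 105) = Mul(Add(11, 71), 105) = Mul(82, 105) = 8610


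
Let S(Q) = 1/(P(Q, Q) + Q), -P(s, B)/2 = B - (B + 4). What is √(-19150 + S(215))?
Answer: I*√952310127/223 ≈ 138.38*I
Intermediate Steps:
P(s, B) = 8 (P(s, B) = -2*(B - (B + 4)) = -2*(B - (4 + B)) = -2*(B + (-4 - B)) = -2*(-4) = 8)
S(Q) = 1/(8 + Q)
√(-19150 + S(215)) = √(-19150 + 1/(8 + 215)) = √(-19150 + 1/223) = √(-4270449/223) = I*√952310127/223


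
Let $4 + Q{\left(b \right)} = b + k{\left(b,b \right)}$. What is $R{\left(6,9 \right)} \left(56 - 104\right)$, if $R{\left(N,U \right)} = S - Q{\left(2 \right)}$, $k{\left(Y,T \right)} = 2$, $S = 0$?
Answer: $0$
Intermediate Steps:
$Q{\left(b \right)} = -2 + b$ ($Q{\left(b \right)} = -4 + \left(b + 2\right) = -4 + \left(2 + b\right) = -2 + b$)
$R{\left(N,U \right)} = 0$ ($R{\left(N,U \right)} = 0 - \left(-2 + 2\right) = 0 - 0 = 0 + 0 = 0$)
$R{\left(6,9 \right)} \left(56 - 104\right) = 0 \left(56 - 104\right) = 0 \left(-48\right) = 0$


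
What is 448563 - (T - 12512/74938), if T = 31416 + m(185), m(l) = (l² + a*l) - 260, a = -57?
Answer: 14752563219/37469 ≈ 3.9373e+5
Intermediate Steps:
m(l) = -260 + l² - 57*l (m(l) = (l² - 57*l) - 260 = -260 + l² - 57*l)
T = 54836 (T = 31416 + (-260 + 185² - 57*185) = 31416 + (-260 + 34225 - 10545) = 31416 + 23420 = 54836)
448563 - (T - 12512/74938) = 448563 - (54836 - 12512/74938) = 448563 - (54836 - 12512*1/74938) = 448563 - (54836 - 6256/37469) = 448563 - 1*2054643828/37469 = 448563 - 2054643828/37469 = 14752563219/37469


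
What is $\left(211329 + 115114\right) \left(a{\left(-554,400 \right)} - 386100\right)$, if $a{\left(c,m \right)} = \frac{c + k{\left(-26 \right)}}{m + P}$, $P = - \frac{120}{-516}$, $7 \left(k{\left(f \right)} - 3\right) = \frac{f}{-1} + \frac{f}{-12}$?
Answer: $- \frac{91104296720412677}{722820} \approx -1.2604 \cdot 10^{11}$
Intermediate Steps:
$k{\left(f \right)} = 3 - \frac{13 f}{84}$ ($k{\left(f \right)} = 3 + \frac{\frac{f}{-1} + \frac{f}{-12}}{7} = 3 + \frac{f \left(-1\right) + f \left(- \frac{1}{12}\right)}{7} = 3 + \frac{- f - \frac{f}{12}}{7} = 3 + \frac{\left(- \frac{13}{12}\right) f}{7} = 3 - \frac{13 f}{84}$)
$P = \frac{10}{43}$ ($P = \left(-120\right) \left(- \frac{1}{516}\right) = \frac{10}{43} \approx 0.23256$)
$a{\left(c,m \right)} = \frac{\frac{295}{42} + c}{\frac{10}{43} + m}$ ($a{\left(c,m \right)} = \frac{c + \left(3 - - \frac{169}{42}\right)}{m + \frac{10}{43}} = \frac{c + \left(3 + \frac{169}{42}\right)}{\frac{10}{43} + m} = \frac{c + \frac{295}{42}}{\frac{10}{43} + m} = \frac{\frac{295}{42} + c}{\frac{10}{43} + m}$)
$\left(211329 + 115114\right) \left(a{\left(-554,400 \right)} - 386100\right) = \left(211329 + 115114\right) \left(\frac{43 \left(295 + 42 \left(-554\right)\right)}{42 \left(10 + 43 \cdot 400\right)} - 386100\right) = 326443 \left(\frac{43 \left(295 - 23268\right)}{42 \left(10 + 17200\right)} - 386100\right) = 326443 \left(\frac{43}{42} \cdot \frac{1}{17210} \left(-22973\right) - 386100\right) = 326443 \left(- \frac{987839}{722820} - 386100\right) = 326443 \left(- \frac{279081789839}{722820}\right) = - \frac{91104296720412677}{722820}$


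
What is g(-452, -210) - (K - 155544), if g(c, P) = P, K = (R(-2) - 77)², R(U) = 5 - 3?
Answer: 149709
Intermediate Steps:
R(U) = 2
K = 5625 (K = (2 - 77)² = (-75)² = 5625)
g(-452, -210) - (K - 155544) = -210 - (5625 - 155544) = -210 - 1*(-149919) = -210 + 149919 = 149709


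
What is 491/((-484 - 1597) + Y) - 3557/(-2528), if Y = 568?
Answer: 4140493/3824864 ≈ 1.0825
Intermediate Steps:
491/((-484 - 1597) + Y) - 3557/(-2528) = 491/((-484 - 1597) + 568) - 3557/(-2528) = 491/(-2081 + 568) - 3557*(-1/2528) = 491/(-1513) + 3557/2528 = 491*(-1/1513) + 3557/2528 = -491/1513 + 3557/2528 = 4140493/3824864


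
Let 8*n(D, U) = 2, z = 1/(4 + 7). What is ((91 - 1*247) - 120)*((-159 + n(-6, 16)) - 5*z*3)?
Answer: 486105/11 ≈ 44191.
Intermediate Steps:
z = 1/11 ≈ 0.090909
n(D, U) = ¼ (n(D, U) = (⅛)*2 = ¼)
((91 - 1*247) - 120)*((-159 + n(-6, 16)) - 5*z*3) = ((91 - 1*247) - 120)*((-159 + ¼) - 5*1/11*3) = ((91 - 247) - 120)*(-635/4 - 5/11*3) = (-156 - 120)*(-635/4 - 15/11) = -276*(-7045/44) = 486105/11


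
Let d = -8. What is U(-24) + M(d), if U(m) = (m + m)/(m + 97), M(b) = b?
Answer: -632/73 ≈ -8.6575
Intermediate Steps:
U(m) = 2*m/(97 + m) (U(m) = (2*m)/(97 + m) = 2*m/(97 + m))
U(-24) + M(d) = 2*(-24)/(97 - 24) - 8 = 2*(-24)/73 - 8 = 2*(-24)*(1/73) - 8 = -48/73 - 8 = -632/73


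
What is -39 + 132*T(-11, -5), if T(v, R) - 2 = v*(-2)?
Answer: 3129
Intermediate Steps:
T(v, R) = 2 - 2*v (T(v, R) = 2 + v*(-2) = 2 - 2*v)
-39 + 132*T(-11, -5) = -39 + 132*(2 - 2*(-11)) = -39 + 132*(2 + 22) = -39 + 132*24 = -39 + 3168 = 3129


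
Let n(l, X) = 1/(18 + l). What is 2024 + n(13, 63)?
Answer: 62745/31 ≈ 2024.0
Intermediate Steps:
2024 + n(13, 63) = 2024 + 1/(18 + 13) = 2024 + 1/31 = 62745/31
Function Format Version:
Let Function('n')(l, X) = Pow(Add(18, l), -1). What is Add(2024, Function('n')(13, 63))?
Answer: Rational(62745, 31) ≈ 2024.0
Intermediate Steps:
Add(2024, Function('n')(13, 63)) = Add(2024, Pow(Add(18, 13), -1)) = Add(2024, Pow(31, -1)) = Add(2024, Rational(1, 31)) = Rational(62745, 31)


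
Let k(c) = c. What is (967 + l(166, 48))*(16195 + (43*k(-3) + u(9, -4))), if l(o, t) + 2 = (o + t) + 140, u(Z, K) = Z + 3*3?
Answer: 21214796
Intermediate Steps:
u(Z, K) = 9 + Z (u(Z, K) = Z + 9 = 9 + Z)
l(o, t) = 138 + o + t (l(o, t) = -2 + ((o + t) + 140) = -2 + (140 + o + t) = 138 + o + t)
(967 + l(166, 48))*(16195 + (43*k(-3) + u(9, -4))) = (967 + (138 + 166 + 48))*(16195 + (43*(-3) + (9 + 9))) = (967 + 352)*(16195 + (-129 + 18)) = 1319*(16195 - 111) = 1319*16084 = 21214796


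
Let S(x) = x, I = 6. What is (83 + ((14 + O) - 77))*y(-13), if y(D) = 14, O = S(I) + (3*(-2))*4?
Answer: 28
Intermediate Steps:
O = -18 (O = 6 + (3*(-2))*4 = 6 - 6*4 = 6 - 24 = -18)
(83 + ((14 + O) - 77))*y(-13) = (83 + ((14 - 18) - 77))*14 = (83 + (-4 - 77))*14 = (83 - 81)*14 = 2*14 = 28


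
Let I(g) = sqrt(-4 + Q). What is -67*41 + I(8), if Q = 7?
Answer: -2747 + sqrt(3) ≈ -2745.3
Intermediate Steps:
I(g) = sqrt(3) (I(g) = sqrt(-4 + 7) = sqrt(3))
-67*41 + I(8) = -67*41 + sqrt(3) = -2747 + sqrt(3)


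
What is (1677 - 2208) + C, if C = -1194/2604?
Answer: -230653/434 ≈ -531.46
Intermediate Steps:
C = -199/434 (C = -1194*1/2604 = -199/434 ≈ -0.45853)
(1677 - 2208) + C = (1677 - 2208) - 199/434 = -531 - 199/434 = -230653/434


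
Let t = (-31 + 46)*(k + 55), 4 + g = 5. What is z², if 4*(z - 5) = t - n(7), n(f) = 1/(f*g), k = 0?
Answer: 8743849/196 ≈ 44612.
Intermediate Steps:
g = 1 (g = -4 + 5 = 1)
n(f) = 1/f (n(f) = 1/(f*1) = 1/f)
t = 825 (t = (-31 + 46)*(0 + 55) = 15*55 = 825)
z = 2957/14 (z = 5 + (825 - 1/7)/4 = 5 + (825 - 1*⅐)/4 = 5 + (825 - ⅐)/4 = 5 + (¼)*(5774/7) = 5 + 2887/14 = 2957/14 ≈ 211.21)
z² = (2957/14)² = 8743849/196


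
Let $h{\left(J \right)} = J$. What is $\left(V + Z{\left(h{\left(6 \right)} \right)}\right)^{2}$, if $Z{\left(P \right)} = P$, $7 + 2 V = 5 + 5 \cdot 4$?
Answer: $225$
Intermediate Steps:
$V = 9$ ($V = - \frac{7}{2} + \frac{5 + 5 \cdot 4}{2} = - \frac{7}{2} + \frac{5 + 20}{2} = - \frac{7}{2} + \frac{1}{2} \cdot 25 = - \frac{7}{2} + \frac{25}{2} = 9$)
$\left(V + Z{\left(h{\left(6 \right)} \right)}\right)^{2} = \left(9 + 6\right)^{2} = 15^{2} = 225$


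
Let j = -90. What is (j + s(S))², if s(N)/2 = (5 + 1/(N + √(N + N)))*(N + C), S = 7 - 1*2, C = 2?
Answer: 10972/45 + 1288*√10/45 ≈ 334.33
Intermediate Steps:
S = 5 (S = 7 - 2 = 5)
s(N) = 2*(2 + N)*(5 + 1/(N + √2*√N)) (s(N) = 2*((5 + 1/(N + √(N + N)))*(N + 2)) = 2*((5 + 1/(N + √(2*N)))*(2 + N)) = 2*((5 + 1/(N + √2*√N))*(2 + N)) = 2*((2 + N)*(5 + 1/(N + √2*√N))) = 2*(2 + N)*(5 + 1/(N + √2*√N)))
(j + s(S))² = (-90 + 2*(2 + 5*5² + 11*5 + 5*√2*5^(3/2) + 10*√2*√5)/(5 + √2*√5))² = (-90 + 2*(2 + 5*25 + 55 + 5*√2*(5*√5) + 10*√10)/(5 + √10))² = (-90 + 2*(2 + 125 + 55 + 25*√10 + 10*√10)/(5 + √10))² = (-90 + 2*(182 + 35*√10)/(5 + √10))²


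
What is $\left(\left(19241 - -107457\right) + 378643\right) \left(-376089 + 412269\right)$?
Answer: $18283237380$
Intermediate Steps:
$\left(\left(19241 - -107457\right) + 378643\right) \left(-376089 + 412269\right) = \left(\left(19241 + 107457\right) + 378643\right) 36180 = \left(126698 + 378643\right) 36180 = 505341 \cdot 36180 = 18283237380$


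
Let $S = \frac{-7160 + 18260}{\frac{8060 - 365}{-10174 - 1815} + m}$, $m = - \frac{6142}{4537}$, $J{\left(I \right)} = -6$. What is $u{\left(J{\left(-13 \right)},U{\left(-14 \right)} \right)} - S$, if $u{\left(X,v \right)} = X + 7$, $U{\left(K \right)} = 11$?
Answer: $\frac{31783314787}{5713087} \approx 5563.3$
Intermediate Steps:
$m = - \frac{6142}{4537}$ ($m = \left(-6142\right) \frac{1}{4537} = - \frac{6142}{4537} \approx -1.3538$)
$u{\left(X,v \right)} = 7 + X$
$S = - \frac{31777601700}{5713087}$ ($S = \frac{-7160 + 18260}{\frac{8060 - 365}{-10174 - 1815} - \frac{6142}{4537}} = \frac{11100}{\frac{7695}{-11989} - \frac{6142}{4537}} = \frac{11100}{7695 \left(- \frac{1}{11989}\right) - \frac{6142}{4537}} = \frac{11100}{- \frac{405}{631} - \frac{6142}{4537}} = \frac{11100}{- \frac{5713087}{2862847}} = 11100 \left(- \frac{2862847}{5713087}\right) = - \frac{31777601700}{5713087} \approx -5562.3$)
$u{\left(J{\left(-13 \right)},U{\left(-14 \right)} \right)} - S = \left(7 - 6\right) - - \frac{31777601700}{5713087} = 1 + \frac{31777601700}{5713087} = \frac{31783314787}{5713087}$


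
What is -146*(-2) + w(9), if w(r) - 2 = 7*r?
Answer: 357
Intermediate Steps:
w(r) = 2 + 7*r
-146*(-2) + w(9) = -146*(-2) + (2 + 7*9) = 292 + (2 + 63) = 292 + 65 = 357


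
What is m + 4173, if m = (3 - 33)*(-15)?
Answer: 4623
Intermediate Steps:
m = 450 (m = -30*(-15) = 450)
m + 4173 = 450 + 4173 = 4623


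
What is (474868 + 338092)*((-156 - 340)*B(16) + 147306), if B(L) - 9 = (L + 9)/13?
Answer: 1499542116160/13 ≈ 1.1535e+11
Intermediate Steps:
B(L) = 126/13 + L/13 (B(L) = 9 + (L + 9)/13 = 9 + (9 + L)*(1/13) = 9 + (9/13 + L/13) = 126/13 + L/13)
(474868 + 338092)*((-156 - 340)*B(16) + 147306) = (474868 + 338092)*((-156 - 340)*(126/13 + (1/13)*16) + 147306) = 812960*(-496*(126/13 + 16/13) + 147306) = 812960*(-496*142/13 + 147306) = 812960*(-70432/13 + 147306) = 812960*(1844546/13) = 1499542116160/13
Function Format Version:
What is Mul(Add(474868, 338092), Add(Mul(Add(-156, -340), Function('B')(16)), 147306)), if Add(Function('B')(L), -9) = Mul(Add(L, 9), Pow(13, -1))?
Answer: Rational(1499542116160, 13) ≈ 1.1535e+11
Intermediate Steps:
Function('B')(L) = Add(Rational(126, 13), Mul(Rational(1, 13), L)) (Function('B')(L) = Add(9, Mul(Add(L, 9), Pow(13, -1))) = Add(9, Mul(Add(9, L), Rational(1, 13))) = Add(9, Add(Rational(9, 13), Mul(Rational(1, 13), L))) = Add(Rational(126, 13), Mul(Rational(1, 13), L)))
Mul(Add(474868, 338092), Add(Mul(Add(-156, -340), Function('B')(16)), 147306)) = Mul(Add(474868, 338092), Add(Mul(Add(-156, -340), Add(Rational(126, 13), Mul(Rational(1, 13), 16))), 147306)) = Mul(812960, Add(Mul(-496, Add(Rational(126, 13), Rational(16, 13))), 147306)) = Mul(812960, Add(Mul(-496, Rational(142, 13)), 147306)) = Mul(812960, Add(Rational(-70432, 13), 147306)) = Mul(812960, Rational(1844546, 13)) = Rational(1499542116160, 13)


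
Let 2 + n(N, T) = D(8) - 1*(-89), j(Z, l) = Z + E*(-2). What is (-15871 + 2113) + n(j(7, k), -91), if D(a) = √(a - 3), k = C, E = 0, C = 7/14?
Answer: -13671 + √5 ≈ -13669.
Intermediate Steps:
C = ½ (C = 7*(1/14) = ½ ≈ 0.50000)
k = ½ ≈ 0.50000
j(Z, l) = Z (j(Z, l) = Z + 0*(-2) = Z + 0 = Z)
D(a) = √(-3 + a)
n(N, T) = 87 + √5 (n(N, T) = -2 + (√(-3 + 8) - 1*(-89)) = -2 + (√5 + 89) = -2 + (89 + √5) = 87 + √5)
(-15871 + 2113) + n(j(7, k), -91) = (-15871 + 2113) + (87 + √5) = -13758 + (87 + √5) = -13671 + √5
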